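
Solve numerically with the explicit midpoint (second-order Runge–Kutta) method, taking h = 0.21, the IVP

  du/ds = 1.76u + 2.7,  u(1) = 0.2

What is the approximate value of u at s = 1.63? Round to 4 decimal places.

Midpoint: k1 = f(s_n, u_n); k2 = f(s_n + h/2, u_n + (h/2)·k1); u_{n+1} = u_n + h·k2.
s=1.000000, u=0.200000:
  k1 = f(1.000000, 0.200000) = 3.052000
  k2 = f(1.105000, 0.520460) = 3.616010
  u ← 0.200000 + 0.21·3.616010 = 0.959362
s=1.210000, u=0.959362:
  k1 = f(1.210000, 0.959362) = 4.388477
  k2 = f(1.315000, 1.420152) = 5.199468
  u ← 0.959362 + 0.21·5.199468 = 2.051250
s=1.420000, u=2.051250:
  k1 = f(1.420000, 2.051250) = 6.310200
  k2 = f(1.525000, 2.713821) = 7.476325
  u ← 2.051250 + 0.21·7.476325 = 3.621279
u(1.63) ≈ 3.6213

3.6213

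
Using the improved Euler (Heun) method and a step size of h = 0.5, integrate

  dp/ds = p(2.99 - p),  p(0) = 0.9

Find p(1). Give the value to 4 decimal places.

Heun: k1 = f(s_n, p_n); k2 = f(s_n + h, p_n + h·k1); p_{n+1} = p_n + (h/2)·(k1 + k2).
s=0.000000, p=0.900000:
  k1 = f(0.000000, 0.900000) = 1.881000
  k2 = f(0.500000, 1.840500) = 2.115655
  p ← 0.900000 + (0.5/2)·(1.881000 + 2.115655) = 1.899164
s=0.500000, p=1.899164:
  k1 = f(0.500000, 1.899164) = 2.071677
  k2 = f(1.000000, 2.935002) = 0.161419
  p ← 1.899164 + (0.5/2)·(2.071677 + 0.161419) = 2.457438
p(1) ≈ 2.4574

2.4574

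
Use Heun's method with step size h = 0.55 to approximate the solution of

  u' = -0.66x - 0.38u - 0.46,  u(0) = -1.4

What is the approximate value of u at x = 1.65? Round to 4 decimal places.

Heun: k1 = f(x_n, u_n); k2 = f(x_n + h, u_n + h·k1); u_{n+1} = u_n + (h/2)·(k1 + k2).
x=0.000000, u=-1.400000:
  k1 = f(0.000000, -1.400000) = 0.072000
  k2 = f(0.550000, -1.360400) = -0.306048
  u ← -1.400000 + (0.55/2)·(0.072000 + (-0.306048)) = -1.464363
x=0.550000, u=-1.464363:
  k1 = f(0.550000, -1.464363) = -0.266542
  k2 = f(1.100000, -1.610961) = -0.573835
  u ← -1.464363 + (0.55/2)·(-0.266542 + (-0.573835)) = -1.695467
x=1.100000, u=-1.695467:
  k1 = f(1.100000, -1.695467) = -0.541723
  k2 = f(1.650000, -1.993414) = -0.791503
  u ← -1.695467 + (0.55/2)·(-0.541723 + (-0.791503)) = -2.062104
u(1.65) ≈ -2.0621

-2.0621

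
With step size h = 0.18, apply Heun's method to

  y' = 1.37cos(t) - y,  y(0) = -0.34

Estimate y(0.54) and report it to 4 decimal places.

0.3368

Heun: k1 = f(t_n, y_n); k2 = f(t_n + h, y_n + h·k1); y_{n+1} = y_n + (h/2)·(k1 + k2).
t=0.000000, y=-0.340000:
  k1 = f(0.000000, -0.340000) = 1.710000
  k2 = f(0.180000, -0.032200) = 1.380066
  y ← -0.340000 + (0.18/2)·(1.710000 + 1.380066) = -0.061894
t=0.180000, y=-0.061894:
  k1 = f(0.180000, -0.061894) = 1.409760
  k2 = f(0.360000, 0.191863) = 1.090316
  y ← -0.061894 + (0.18/2)·(1.409760 + 1.090316) = 0.163113
t=0.360000, y=0.163113:
  k1 = f(0.360000, 0.163113) = 1.119066
  k2 = f(0.540000, 0.364545) = 0.810516
  y ← 0.163113 + (0.18/2)·(1.119066 + 0.810516) = 0.336775
y(0.54) ≈ 0.3368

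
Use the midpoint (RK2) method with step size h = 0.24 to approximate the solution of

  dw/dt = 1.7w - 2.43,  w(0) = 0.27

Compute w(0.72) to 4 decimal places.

Midpoint: k1 = f(t_n, w_n); k2 = f(t_n + h/2, w_n + (h/2)·k1); w_{n+1} = w_n + h·k2.
t=0.000000, w=0.270000:
  k1 = f(0.000000, 0.270000) = -1.971000
  k2 = f(0.120000, 0.033480) = -2.373084
  w ← 0.270000 + 0.24·(-2.373084) = -0.299540
t=0.240000, w=-0.299540:
  k1 = f(0.240000, -0.299540) = -2.939218
  k2 = f(0.360000, -0.652246) = -3.538819
  w ← -0.299540 + 0.24·(-3.538819) = -1.148857
t=0.480000, w=-1.148857:
  k1 = f(0.480000, -1.148857) = -4.383056
  k2 = f(0.600000, -1.674823) = -5.277200
  w ← -1.148857 + 0.24·(-5.277200) = -2.415385
w(0.72) ≈ -2.4154

-2.4154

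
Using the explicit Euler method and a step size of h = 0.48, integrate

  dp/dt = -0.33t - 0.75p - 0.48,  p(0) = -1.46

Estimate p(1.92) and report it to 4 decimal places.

Euler: p_{n+1} = p_n + h·f(t_n, p_n).
t=0.000000, p=-1.460000: f=0.615000 → p ← -1.460000 + 0.48·0.615000 = -1.164800
t=0.480000, p=-1.164800: f=0.235200 → p ← -1.164800 + 0.48·0.235200 = -1.051904
t=0.960000, p=-1.051904: f=-0.007872 → p ← -1.051904 + 0.48·(-0.007872) = -1.055683
t=1.440000, p=-1.055683: f=-0.163438 → p ← -1.055683 + 0.48·(-0.163438) = -1.134133
p(1.92) ≈ -1.1341

-1.1341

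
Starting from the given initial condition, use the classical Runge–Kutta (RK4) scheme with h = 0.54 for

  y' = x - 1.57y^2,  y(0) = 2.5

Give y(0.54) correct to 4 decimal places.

RK4: k1 = f(x_n, y_n); k2 = f(x_n + h/2, y_n + (h/2)·k1); k3 = f(x_n + h/2, y_n + (h/2)·k2); k4 = f(x_n + h, y_n + h·k3); y_{n+1} = y_n + (h/6)·(k1 + 2k2 + 2k3 + k4).
x=0.000000, y=2.500000:
  k1 = f(0.000000, 2.500000) = -9.812500
  k2 = f(0.270000, -0.149375) = 0.234969
  k3 = f(0.270000, 2.563442) = -10.046835
  k4 = f(0.540000, -2.925291) = -12.895005
  y ← 2.500000 + (0.54/6)·(k1 + 2k2 + 2k3 + k4) = -1.309811
y(0.54) ≈ -1.3098

-1.3098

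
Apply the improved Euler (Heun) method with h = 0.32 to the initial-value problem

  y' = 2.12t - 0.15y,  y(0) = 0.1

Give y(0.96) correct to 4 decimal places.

Heun: k1 = f(t_n, y_n); k2 = f(t_n + h, y_n + h·k1); y_{n+1} = y_n + (h/2)·(k1 + k2).
t=0.000000, y=0.100000:
  k1 = f(0.000000, 0.100000) = -0.015000
  k2 = f(0.320000, 0.095200) = 0.664120
  y ← 0.100000 + (0.32/2)·(-0.015000 + 0.664120) = 0.203859
t=0.320000, y=0.203859:
  k1 = f(0.320000, 0.203859) = 0.647821
  k2 = f(0.640000, 0.411162) = 1.295126
  y ← 0.203859 + (0.32/2)·(0.647821 + 1.295126) = 0.514731
t=0.640000, y=0.514731:
  k1 = f(0.640000, 0.514731) = 1.279590
  k2 = f(0.960000, 0.924200) = 1.896570
  y ← 0.514731 + (0.32/2)·(1.279590 + 1.896570) = 1.022916
y(0.96) ≈ 1.0229

1.0229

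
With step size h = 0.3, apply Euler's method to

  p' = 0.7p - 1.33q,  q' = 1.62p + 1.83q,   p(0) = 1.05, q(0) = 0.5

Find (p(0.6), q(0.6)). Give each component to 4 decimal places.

0.7833, 2.5107

Euler on (p,q): p_{n+1} = p_n + h·p', q_{n+1} = q_n + h·q'.
0.000000: (1.050000, 0.500000); f=(0.070000, 2.616000) → (1.071000, 1.284800)
0.300000: (1.071000, 1.284800); f=(-0.959084, 4.086204) → (0.783275, 2.510661)
(p(0.6), q(0.6)) ≈ (0.7833, 2.5107)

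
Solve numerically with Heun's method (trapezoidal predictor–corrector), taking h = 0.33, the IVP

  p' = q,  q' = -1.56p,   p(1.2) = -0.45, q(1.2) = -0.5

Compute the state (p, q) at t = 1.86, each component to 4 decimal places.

Heun on (p,q): k1 = f(t_n, state_n); k2 = f(t_n + h, state_n + h·k1); state_{n+1} = state_n + (h/2)·(k1 + k2).
1.200000: (-0.450000, -0.500000)
  k1 = (-0.500000, 0.702000)
  predictor → (-0.615000, -0.268340)
  k2 = (-0.268340, 0.959400)
  → (-0.576776, -0.225869)
1.530000: (-0.576776, -0.225869)
  k1 = (-0.225869, 0.899771)
  predictor → (-0.651313, 0.071055)
  k2 = (0.071055, 1.016048)
  → (-0.602320, 0.090241)
(p(1.86), q(1.86)) ≈ (-0.6023, 0.0902)

-0.6023, 0.0902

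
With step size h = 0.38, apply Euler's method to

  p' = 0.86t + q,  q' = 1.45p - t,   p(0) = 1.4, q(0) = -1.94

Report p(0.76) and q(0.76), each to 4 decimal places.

0.3429, -0.9478

Euler on (p,q): p_{n+1} = p_n + h·p', q_{n+1} = q_n + h·q'.
0.000000: (1.400000, -1.940000); f=(-1.940000, 2.030000) → (0.662800, -1.168600)
0.380000: (0.662800, -1.168600); f=(-0.841800, 0.581060) → (0.342916, -0.947797)
(p(0.76), q(0.76)) ≈ (0.3429, -0.9478)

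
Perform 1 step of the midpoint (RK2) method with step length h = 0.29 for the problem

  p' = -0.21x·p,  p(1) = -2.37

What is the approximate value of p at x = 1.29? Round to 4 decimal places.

-2.2098

Midpoint: k1 = f(x_n, p_n); k2 = f(x_n + h/2, p_n + (h/2)·k1); p_{n+1} = p_n + h·k2.
x=1.000000, p=-2.370000:
  k1 = f(1.000000, -2.370000) = 0.497700
  k2 = f(1.145000, -2.297834) = 0.552514
  p ← -2.370000 + 0.29·0.552514 = -2.209771
p(1.29) ≈ -2.2098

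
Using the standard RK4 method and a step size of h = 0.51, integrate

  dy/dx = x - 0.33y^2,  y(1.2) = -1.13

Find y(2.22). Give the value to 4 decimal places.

0.4690

RK4: k1 = f(x_n, y_n); k2 = f(x_n + h/2, y_n + (h/2)·k1); k3 = f(x_n + h/2, y_n + (h/2)·k2); k4 = f(x_n + h, y_n + h·k3); y_{n+1} = y_n + (h/6)·(k1 + 2k2 + 2k3 + k4).
x=1.200000, y=-1.130000:
  k1 = f(1.200000, -1.130000) = 0.778623
  k2 = f(1.455000, -0.931451) = 1.168692
  k3 = f(1.455000, -0.831984) = 1.226575
  k4 = f(1.710000, -0.504447) = 1.626026
  y ← -1.130000 + (0.51/6)·(k1 + 2k2 + 2k3 + k4) = -0.518409
x=1.710000, y=-0.518409:
  k1 = f(1.710000, -0.518409) = 1.621313
  k2 = f(1.965000, -0.104975) = 1.961364
  k3 = f(1.965000, -0.018262) = 1.964890
  k4 = f(2.220000, 0.483684) = 2.142796
  y ← -0.518409 + (0.51/6)·(k1 + 2k2 + 2k3 + k4) = 0.469003
y(2.22) ≈ 0.4690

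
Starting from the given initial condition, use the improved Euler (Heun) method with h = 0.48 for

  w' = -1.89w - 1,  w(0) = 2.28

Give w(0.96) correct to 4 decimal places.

Heun: k1 = f(x_n, w_n); k2 = f(x_n + h, w_n + h·k1); w_{n+1} = w_n + (h/2)·(k1 + k2).
x=0.000000, w=2.280000:
  k1 = f(0.000000, 2.280000) = -5.309200
  k2 = f(0.480000, -0.268416) = -0.492694
  w ← 2.280000 + (0.48/2)·(-5.309200 + (-0.492694)) = 0.887545
x=0.480000, w=0.887545:
  k1 = f(0.480000, 0.887545) = -2.677461
  k2 = f(0.960000, -0.397636) = -0.248468
  w ← 0.887545 + (0.48/2)·(-2.677461 + (-0.248468)) = 0.185322
w(0.96) ≈ 0.1853

0.1853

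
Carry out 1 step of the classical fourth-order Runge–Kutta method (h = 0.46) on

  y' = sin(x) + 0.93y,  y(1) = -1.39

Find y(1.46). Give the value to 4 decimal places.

-1.5990

RK4: k1 = f(x_n, y_n); k2 = f(x_n + h/2, y_n + (h/2)·k1); k3 = f(x_n + h/2, y_n + (h/2)·k2); k4 = f(x_n + h, y_n + h·k3); y_{n+1} = y_n + (h/6)·(k1 + 2k2 + 2k3 + k4).
x=1.000000, y=-1.390000:
  k1 = f(1.000000, -1.390000) = -0.451229
  k2 = f(1.230000, -1.493783) = -0.446729
  k3 = f(1.230000, -1.492748) = -0.445767
  k4 = f(1.460000, -1.595053) = -0.489531
  y ← -1.390000 + (0.46/6)·(k1 + 2k2 + 2k3 + k4) = -1.598974
y(1.46) ≈ -1.5990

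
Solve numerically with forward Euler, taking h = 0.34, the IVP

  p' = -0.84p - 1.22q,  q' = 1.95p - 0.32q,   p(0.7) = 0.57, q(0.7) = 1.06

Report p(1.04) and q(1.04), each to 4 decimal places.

-0.0325, 1.3226

Euler on (p,q): p_{n+1} = p_n + h·p', q_{n+1} = q_n + h·q'.
0.700000: (0.570000, 1.060000); f=(-1.772000, 0.772300) → (-0.032480, 1.322582)
(p(1.04), q(1.04)) ≈ (-0.0325, 1.3226)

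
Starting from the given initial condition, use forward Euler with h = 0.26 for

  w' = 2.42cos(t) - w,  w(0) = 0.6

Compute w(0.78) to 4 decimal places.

1.5837

Euler: w_{n+1} = w_n + h·f(t_n, w_n).
t=0.000000, w=0.600000: f=1.820000 → w ← 0.600000 + 0.26·1.820000 = 1.073200
t=0.260000, w=1.073200: f=1.265464 → w ← 1.073200 + 0.26·1.265464 = 1.402221
t=0.520000, w=1.402221: f=0.697902 → w ← 1.402221 + 0.26·0.697902 = 1.583675
w(0.78) ≈ 1.5837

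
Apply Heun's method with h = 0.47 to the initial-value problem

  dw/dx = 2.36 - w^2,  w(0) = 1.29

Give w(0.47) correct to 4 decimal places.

1.3936

Heun: k1 = f(x_n, w_n); k2 = f(x_n + h, w_n + h·k1); w_{n+1} = w_n + (h/2)·(k1 + k2).
x=0.000000, w=1.290000:
  k1 = f(0.000000, 1.290000) = 0.695900
  k2 = f(0.470000, 1.617073) = -0.254925
  w ← 1.290000 + (0.47/2)·(0.695900 + (-0.254925)) = 1.393629
w(0.47) ≈ 1.3936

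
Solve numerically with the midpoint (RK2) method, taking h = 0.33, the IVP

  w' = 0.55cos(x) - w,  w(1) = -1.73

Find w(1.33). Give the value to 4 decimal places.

-1.1978

Midpoint: k1 = f(x_n, w_n); k2 = f(x_n + h/2, w_n + (h/2)·k1); w_{n+1} = w_n + h·k2.
x=1.000000, w=-1.730000:
  k1 = f(1.000000, -1.730000) = 2.027166
  k2 = f(1.165000, -1.395518) = 1.612630
  w ← -1.730000 + 0.33·1.612630 = -1.197832
w(1.33) ≈ -1.1978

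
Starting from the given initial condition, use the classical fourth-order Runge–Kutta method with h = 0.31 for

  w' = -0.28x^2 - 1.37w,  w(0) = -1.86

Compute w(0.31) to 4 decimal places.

-1.2191

RK4: k1 = f(x_n, w_n); k2 = f(x_n + h/2, w_n + (h/2)·k1); k3 = f(x_n + h/2, w_n + (h/2)·k2); k4 = f(x_n + h, w_n + h·k3); w_{n+1} = w_n + (h/6)·(k1 + 2k2 + 2k3 + k4).
x=0.000000, w=-1.860000:
  k1 = f(0.000000, -1.860000) = 2.548200
  k2 = f(0.155000, -1.465029) = 2.000363
  k3 = f(0.155000, -1.549944) = 2.116696
  k4 = f(0.310000, -1.203824) = 1.622331
  w ← -1.860000 + (0.31/6)·(k1 + 2k2 + 2k3 + k4) = -1.219093
w(0.31) ≈ -1.2191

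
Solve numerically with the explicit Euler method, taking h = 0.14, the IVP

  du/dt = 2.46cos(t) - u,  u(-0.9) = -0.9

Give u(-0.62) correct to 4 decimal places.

-0.2319

Euler: u_{n+1} = u_n + h·f(t_n, u_n).
t=-0.900000, u=-0.900000: f=2.429161 → u ← -0.900000 + 0.14·2.429161 = -0.559918
t=-0.760000, u=-0.559918: f=2.343014 → u ← -0.559918 + 0.14·2.343014 = -0.231896
u(-0.62) ≈ -0.2319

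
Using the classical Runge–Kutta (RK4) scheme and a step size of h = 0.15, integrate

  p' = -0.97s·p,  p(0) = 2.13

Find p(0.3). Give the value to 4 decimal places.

RK4: k1 = f(s_n, p_n); k2 = f(s_n + h/2, p_n + (h/2)·k1); k3 = f(s_n + h/2, p_n + (h/2)·k2); k4 = f(s_n + h, p_n + h·k3); p_{n+1} = p_n + (h/6)·(k1 + 2k2 + 2k3 + k4).
s=0.000000, p=2.130000:
  k1 = f(0.000000, 2.130000) = 0.000000
  k2 = f(0.075000, 2.130000) = -0.154957
  k3 = f(0.075000, 2.118378) = -0.154112
  k4 = f(0.150000, 2.106883) = -0.306552
  p ← 2.130000 + (0.15/6)·(k1 + 2k2 + 2k3 + k4) = 2.106883
s=0.150000, p=2.106883:
  k1 = f(0.150000, 2.106883) = -0.306551
  k2 = f(0.225000, 2.083891) = -0.454809
  k3 = f(0.225000, 2.072772) = -0.452382
  k4 = f(0.300000, 2.039025) = -0.593356
  p ← 2.106883 + (0.15/6)·(k1 + 2k2 + 2k3 + k4) = 2.039025
p(0.3) ≈ 2.0390

2.0390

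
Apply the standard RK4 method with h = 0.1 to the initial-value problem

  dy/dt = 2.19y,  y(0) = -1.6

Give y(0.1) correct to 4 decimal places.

-1.9917

RK4: k1 = f(t_n, y_n); k2 = f(t_n + h/2, y_n + (h/2)·k1); k3 = f(t_n + h/2, y_n + (h/2)·k2); k4 = f(t_n + h, y_n + h·k3); y_{n+1} = y_n + (h/6)·(k1 + 2k2 + 2k3 + k4).
t=0.000000, y=-1.600000:
  k1 = f(0.000000, -1.600000) = -3.504000
  k2 = f(0.050000, -1.775200) = -3.887688
  k3 = f(0.050000, -1.794384) = -3.929702
  k4 = f(0.100000, -1.992970) = -4.364605
  y ← -1.600000 + (0.1/6)·(k1 + 2k2 + 2k3 + k4) = -1.991723
y(0.1) ≈ -1.9917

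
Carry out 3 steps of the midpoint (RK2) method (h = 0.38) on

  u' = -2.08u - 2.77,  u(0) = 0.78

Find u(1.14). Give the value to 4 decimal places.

Midpoint: k1 = f(t_n, u_n); k2 = f(t_n + h/2, u_n + (h/2)·k1); u_{n+1} = u_n + h·k2.
t=0.000000, u=0.780000:
  k1 = f(0.000000, 0.780000) = -4.392400
  k2 = f(0.190000, -0.054556) = -2.656524
  u ← 0.780000 + 0.38·(-2.656524) = -0.229479
t=0.380000, u=-0.229479:
  k1 = f(0.380000, -0.229479) = -2.292684
  k2 = f(0.570000, -0.665089) = -1.386615
  u ← -0.229479 + 0.38·(-1.386615) = -0.756393
t=0.760000, u=-0.756393:
  k1 = f(0.760000, -0.756393) = -1.196703
  k2 = f(0.950000, -0.983766) = -0.723766
  u ← -0.756393 + 0.38·(-0.723766) = -1.031424
u(1.14) ≈ -1.0314

-1.0314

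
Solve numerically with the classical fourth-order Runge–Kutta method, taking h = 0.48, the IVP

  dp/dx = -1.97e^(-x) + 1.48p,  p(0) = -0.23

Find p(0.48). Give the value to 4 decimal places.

-1.5919

RK4: k1 = f(x_n, p_n); k2 = f(x_n + h/2, p_n + (h/2)·k1); k3 = f(x_n + h/2, p_n + (h/2)·k2); k4 = f(x_n + h, p_n + h·k3); p_{n+1} = p_n + (h/6)·(k1 + 2k2 + 2k3 + k4).
x=0.000000, p=-0.230000:
  k1 = f(0.000000, -0.230000) = -2.310400
  k2 = f(0.240000, -0.784496) = -2.710711
  k3 = f(0.240000, -0.880571) = -2.852901
  k4 = f(0.480000, -1.599393) = -3.586104
  p ← -0.230000 + (0.48/6)·(k1 + 2k2 + 2k3 + k4) = -1.591898
p(0.48) ≈ -1.5919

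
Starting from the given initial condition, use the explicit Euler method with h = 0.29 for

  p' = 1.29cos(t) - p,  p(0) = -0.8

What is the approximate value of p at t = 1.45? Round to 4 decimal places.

0.5574

Euler: p_{n+1} = p_n + h·f(t_n, p_n).
t=0.000000, p=-0.800000: f=2.090000 → p ← -0.800000 + 0.29·2.090000 = -0.193900
t=0.290000, p=-0.193900: f=1.430035 → p ← -0.193900 + 0.29·1.430035 = 0.220810
t=0.580000, p=0.220810: f=0.858227 → p ← 0.220810 + 0.29·0.858227 = 0.469696
t=0.870000, p=0.469696: f=0.362130 → p ← 0.469696 + 0.29·0.362130 = 0.574714
t=1.160000, p=0.574714: f=-0.059566 → p ← 0.574714 + 0.29·(-0.059566) = 0.557440
p(1.45) ≈ 0.5574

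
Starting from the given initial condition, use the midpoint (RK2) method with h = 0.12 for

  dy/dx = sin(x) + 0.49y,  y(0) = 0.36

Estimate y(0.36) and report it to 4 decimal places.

Midpoint: k1 = f(x_n, y_n); k2 = f(x_n + h/2, y_n + (h/2)·k1); y_{n+1} = y_n + h·k2.
x=0.000000, y=0.360000:
  k1 = f(0.000000, 0.360000) = 0.176400
  k2 = f(0.060000, 0.370584) = 0.241550
  y ← 0.360000 + 0.12·0.241550 = 0.388986
x=0.120000, y=0.388986:
  k1 = f(0.120000, 0.388986) = 0.310315
  k2 = f(0.180000, 0.407605) = 0.378756
  y ← 0.388986 + 0.12·0.378756 = 0.434437
x=0.240000, y=0.434437:
  k1 = f(0.240000, 0.434437) = 0.450577
  k2 = f(0.300000, 0.461471) = 0.521641
  y ← 0.434437 + 0.12·0.521641 = 0.497034
y(0.36) ≈ 0.4970

0.4970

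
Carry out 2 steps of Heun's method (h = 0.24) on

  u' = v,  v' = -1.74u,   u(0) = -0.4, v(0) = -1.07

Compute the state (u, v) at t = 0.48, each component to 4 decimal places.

-0.8087, -0.5409

Heun on (u,v): k1 = f(t_n, state_n); k2 = f(t_n + h, state_n + h·k1); state_{n+1} = state_n + (h/2)·(k1 + k2).
0.000000: (-0.400000, -1.070000)
  k1 = (-1.070000, 0.696000)
  predictor → (-0.656800, -0.902960)
  k2 = (-0.902960, 1.142832)
  → (-0.636755, -0.849340)
0.240000: (-0.636755, -0.849340)
  k1 = (-0.849340, 1.107954)
  predictor → (-0.840597, -0.583431)
  k2 = (-0.583431, 1.462638)
  → (-0.808688, -0.540869)
(u(0.48), v(0.48)) ≈ (-0.8087, -0.5409)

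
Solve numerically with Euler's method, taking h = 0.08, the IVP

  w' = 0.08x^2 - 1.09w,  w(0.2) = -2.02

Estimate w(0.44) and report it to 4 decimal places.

Euler: w_{n+1} = w_n + h·f(x_n, w_n).
x=0.200000, w=-2.020000: f=2.205000 → w ← -2.020000 + 0.08·2.205000 = -1.843600
x=0.280000, w=-1.843600: f=2.015796 → w ← -1.843600 + 0.08·2.015796 = -1.682336
x=0.360000, w=-1.682336: f=1.844115 → w ← -1.682336 + 0.08·1.844115 = -1.534807
w(0.44) ≈ -1.5348

-1.5348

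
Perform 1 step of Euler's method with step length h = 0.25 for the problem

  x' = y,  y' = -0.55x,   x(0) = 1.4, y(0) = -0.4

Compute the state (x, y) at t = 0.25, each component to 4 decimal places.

Euler on (x,y): x_{n+1} = x_n + h·x', y_{n+1} = y_n + h·y'.
0.000000: (1.400000, -0.400000); f=(-0.400000, -0.770000) → (1.300000, -0.592500)
(x(0.25), y(0.25)) ≈ (1.3000, -0.5925)

1.3000, -0.5925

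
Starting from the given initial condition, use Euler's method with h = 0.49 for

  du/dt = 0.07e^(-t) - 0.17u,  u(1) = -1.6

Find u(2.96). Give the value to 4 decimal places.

Euler: u_{n+1} = u_n + h·f(t_n, u_n).
t=1.000000, u=-1.600000: f=0.297752 → u ← -1.600000 + 0.49·0.297752 = -1.454102
t=1.490000, u=-1.454102: f=0.262973 → u ← -1.454102 + 0.49·0.262973 = -1.325245
t=1.980000, u=-1.325245: f=0.234956 → u ← -1.325245 + 0.49·0.234956 = -1.210116
t=2.470000, u=-1.210116: f=0.211641 → u ← -1.210116 + 0.49·0.211641 = -1.106412
u(2.96) ≈ -1.1064

-1.1064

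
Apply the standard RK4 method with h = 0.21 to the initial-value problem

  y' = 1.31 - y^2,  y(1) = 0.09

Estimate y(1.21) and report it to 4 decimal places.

RK4: k1 = f(x_n, y_n); k2 = f(x_n + h/2, y_n + (h/2)·k1); k3 = f(x_n + h/2, y_n + (h/2)·k2); k4 = f(x_n + h, y_n + h·k3); y_{n+1} = y_n + (h/6)·(k1 + 2k2 + 2k3 + k4).
x=1.000000, y=0.090000:
  k1 = f(1.000000, 0.090000) = 1.301900
  k2 = f(1.105000, 0.226699) = 1.258607
  k3 = f(1.105000, 0.222154) = 1.260648
  k4 = f(1.210000, 0.354736) = 1.184162
  y ← 0.090000 + (0.21/6)·(k1 + 2k2 + 2k3 + k4) = 0.353360
y(1.21) ≈ 0.3534

0.3534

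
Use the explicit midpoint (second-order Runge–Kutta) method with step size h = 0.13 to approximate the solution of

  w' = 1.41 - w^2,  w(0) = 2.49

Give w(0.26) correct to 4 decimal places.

1.7835

Midpoint: k1 = f(x_n, w_n); k2 = f(x_n + h/2, w_n + (h/2)·k1); w_{n+1} = w_n + h·k2.
x=0.000000, w=2.490000:
  k1 = f(0.000000, 2.490000) = -4.790100
  k2 = f(0.065000, 2.178644) = -3.336488
  w ← 2.490000 + 0.13·(-3.336488) = 2.056257
x=0.130000, w=2.056257:
  k1 = f(0.130000, 2.056257) = -2.818191
  k2 = f(0.195000, 1.873074) = -2.098407
  w ← 2.056257 + 0.13·(-2.098407) = 1.783464
w(0.26) ≈ 1.7835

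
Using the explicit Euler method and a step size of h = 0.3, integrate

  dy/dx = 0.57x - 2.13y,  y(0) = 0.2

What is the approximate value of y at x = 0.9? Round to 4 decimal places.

Euler: y_{n+1} = y_n + h·f(x_n, y_n).
x=0.000000, y=0.200000: f=-0.426000 → y ← 0.200000 + 0.3·(-0.426000) = 0.072200
x=0.300000, y=0.072200: f=0.017214 → y ← 0.072200 + 0.3·0.017214 = 0.077364
x=0.600000, y=0.077364: f=0.177214 → y ← 0.077364 + 0.3·0.177214 = 0.130528
y(0.9) ≈ 0.1305

0.1305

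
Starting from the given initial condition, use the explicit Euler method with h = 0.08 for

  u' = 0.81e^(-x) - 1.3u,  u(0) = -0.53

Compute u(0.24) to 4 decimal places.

-0.2204

Euler: u_{n+1} = u_n + h·f(x_n, u_n).
x=0.000000, u=-0.530000: f=1.499000 → u ← -0.530000 + 0.08·1.499000 = -0.410080
x=0.080000, u=-0.410080: f=1.280828 → u ← -0.410080 + 0.08·1.280828 = -0.307614
x=0.160000, u=-0.307614: f=1.090134 → u ← -0.307614 + 0.08·1.090134 = -0.220403
u(0.24) ≈ -0.2204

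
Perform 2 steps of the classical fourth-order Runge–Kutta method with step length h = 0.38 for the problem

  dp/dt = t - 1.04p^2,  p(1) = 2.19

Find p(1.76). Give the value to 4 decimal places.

RK4: k1 = f(t_n, p_n); k2 = f(t_n + h/2, p_n + (h/2)·k1); k3 = f(t_n + h/2, p_n + (h/2)·k2); k4 = f(t_n + h, p_n + h·k3); p_{n+1} = p_n + (h/6)·(k1 + 2k2 + 2k3 + k4).
t=1.000000, p=2.190000:
  k1 = f(1.000000, 2.190000) = -3.987944
  k2 = f(1.190000, 1.432291) = -0.943515
  k3 = f(1.190000, 2.010732) = -3.014766
  k4 = f(1.380000, 1.044389) = 0.245622
  p ← 2.190000 + (0.38/6)·(k1 + 2k2 + 2k3 + k4) = 1.451604
t=1.380000, p=1.451604:
  k1 = f(1.380000, 1.451604) = -0.811441
  k2 = f(1.570000, 1.297430) = -0.180659
  k3 = f(1.570000, 1.417279) = -0.519027
  k4 = f(1.760000, 1.254374) = 0.123608
  p ← 1.451604 + (0.38/6)·(k1 + 2k2 + 2k3 + k4) = 1.319415
p(1.76) ≈ 1.3194

1.3194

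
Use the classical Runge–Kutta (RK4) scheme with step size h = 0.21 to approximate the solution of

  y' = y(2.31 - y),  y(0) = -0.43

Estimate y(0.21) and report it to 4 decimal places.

RK4: k1 = f(t_n, y_n); k2 = f(t_n + h/2, y_n + (h/2)·k1); k3 = f(t_n + h/2, y_n + (h/2)·k2); k4 = f(t_n + h, y_n + h·k3); y_{n+1} = y_n + (h/6)·(k1 + 2k2 + 2k3 + k4).
t=0.000000, y=-0.430000:
  k1 = f(0.000000, -0.430000) = -1.178200
  k2 = f(0.105000, -0.553711) = -1.585668
  k3 = f(0.105000, -0.596495) = -1.733710
  k4 = f(0.210000, -0.794079) = -2.464885
  y ← -0.430000 + (0.21/6)·(k1 + 2k2 + 2k3 + k4) = -0.789864
y(0.21) ≈ -0.7899

-0.7899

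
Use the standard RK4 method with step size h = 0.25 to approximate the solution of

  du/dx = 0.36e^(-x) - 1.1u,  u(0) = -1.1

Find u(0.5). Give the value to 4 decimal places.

-0.5282

RK4: k1 = f(x_n, u_n); k2 = f(x_n + h/2, u_n + (h/2)·k1); k3 = f(x_n + h/2, u_n + (h/2)·k2); k4 = f(x_n + h, u_n + h·k3); u_{n+1} = u_n + (h/6)·(k1 + 2k2 + 2k3 + k4).
x=0.000000, u=-1.100000:
  k1 = f(0.000000, -1.100000) = 1.570000
  k2 = f(0.125000, -0.903750) = 1.311824
  k3 = f(0.125000, -0.936022) = 1.347323
  k4 = f(0.250000, -0.763169) = 1.119854
  u ← -1.100000 + (0.25/6)·(k1 + 2k2 + 2k3 + k4) = -0.766327
x=0.250000, u=-0.766327:
  k1 = f(0.250000, -0.766327) = 1.123328
  k2 = f(0.375000, -0.625911) = 0.935926
  k3 = f(0.375000, -0.649336) = 0.961694
  k4 = f(0.500000, -0.525904) = 0.796845
  u ← -0.766327 + (0.25/6)·(k1 + 2k2 + 2k3 + k4) = -0.528185
u(0.5) ≈ -0.5282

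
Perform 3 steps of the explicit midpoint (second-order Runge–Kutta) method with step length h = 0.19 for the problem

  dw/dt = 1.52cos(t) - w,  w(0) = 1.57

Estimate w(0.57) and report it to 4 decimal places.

1.5082

Midpoint: k1 = f(t_n, w_n); k2 = f(t_n + h/2, w_n + (h/2)·k1); w_{n+1} = w_n + h·k2.
t=0.000000, w=1.570000:
  k1 = f(0.000000, 1.570000) = -0.050000
  k2 = f(0.095000, 1.565250) = -0.052104
  w ← 1.570000 + 0.19·(-0.052104) = 1.560100
t=0.190000, w=1.560100:
  k1 = f(0.190000, 1.560100) = -0.067454
  k2 = f(0.285000, 1.553692) = -0.095006
  w ← 1.560100 + 0.19·(-0.095006) = 1.542049
t=0.380000, w=1.542049:
  k1 = f(0.380000, 1.542049) = -0.130479
  k2 = f(0.475000, 1.529654) = -0.177929
  w ← 1.542049 + 0.19·(-0.177929) = 1.508243
w(0.57) ≈ 1.5082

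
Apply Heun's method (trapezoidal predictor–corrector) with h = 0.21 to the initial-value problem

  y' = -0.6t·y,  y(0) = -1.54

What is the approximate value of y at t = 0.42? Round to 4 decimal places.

Heun: k1 = f(t_n, y_n); k2 = f(t_n + h, y_n + h·k1); y_{n+1} = y_n + (h/2)·(k1 + k2).
t=0.000000, y=-1.540000:
  k1 = f(0.000000, -1.540000) = 0.000000
  k2 = f(0.210000, -1.540000) = 0.194040
  y ← -1.540000 + (0.21/2)·(0.000000 + 0.194040) = -1.519626
t=0.210000, y=-1.519626:
  k1 = f(0.210000, -1.519626) = 0.191473
  k2 = f(0.420000, -1.479417) = 0.372813
  y ← -1.519626 + (0.21/2)·(0.191473 + 0.372813) = -1.460376
y(0.42) ≈ -1.4604

-1.4604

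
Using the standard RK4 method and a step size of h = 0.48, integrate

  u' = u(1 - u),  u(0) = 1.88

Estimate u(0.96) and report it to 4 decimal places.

RK4: k1 = f(t_n, u_n); k2 = f(t_n + h/2, u_n + (h/2)·k1); k3 = f(t_n + h/2, u_n + (h/2)·k2); k4 = f(t_n + h, u_n + h·k3); u_{n+1} = u_n + (h/6)·(k1 + 2k2 + 2k3 + k4).
t=0.000000, u=1.880000:
  k1 = f(0.000000, 1.880000) = -1.654400
  k2 = f(0.240000, 1.482944) = -0.716179
  k3 = f(0.240000, 1.708117) = -1.209547
  k4 = f(0.480000, 1.299418) = -0.389068
  u ← 1.880000 + (0.48/6)·(k1 + 2k2 + 2k3 + k4) = 1.408406
t=0.480000, u=1.408406:
  k1 = f(0.480000, 1.408406) = -0.575202
  k2 = f(0.720000, 1.270358) = -0.343451
  k3 = f(0.720000, 1.325978) = -0.432240
  k4 = f(0.960000, 1.200931) = -0.241305
  u ← 1.408406 + (0.48/6)·(k1 + 2k2 + 2k3 + k4) = 1.218975
u(0.96) ≈ 1.2190

1.2190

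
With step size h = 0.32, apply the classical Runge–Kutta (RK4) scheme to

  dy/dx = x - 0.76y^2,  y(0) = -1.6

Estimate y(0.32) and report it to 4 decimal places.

-2.5405

RK4: k1 = f(x_n, y_n); k2 = f(x_n + h/2, y_n + (h/2)·k1); k3 = f(x_n + h/2, y_n + (h/2)·k2); k4 = f(x_n + h, y_n + h·k3); y_{n+1} = y_n + (h/6)·(k1 + 2k2 + 2k3 + k4).
x=0.000000, y=-1.600000:
  k1 = f(0.000000, -1.600000) = -1.945600
  k2 = f(0.160000, -1.911296) = -2.616320
  k3 = f(0.160000, -2.018611) = -2.936841
  k4 = f(0.320000, -2.539789) = -4.582402
  y ← -1.600000 + (0.32/6)·(k1 + 2k2 + 2k3 + k4) = -2.540497
y(0.32) ≈ -2.5405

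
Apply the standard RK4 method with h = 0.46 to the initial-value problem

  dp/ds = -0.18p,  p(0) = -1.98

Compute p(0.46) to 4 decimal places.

RK4: k1 = f(s_n, p_n); k2 = f(s_n + h/2, p_n + (h/2)·k1); k3 = f(s_n + h/2, p_n + (h/2)·k2); k4 = f(s_n + h, p_n + h·k3); p_{n+1} = p_n + (h/6)·(k1 + 2k2 + 2k3 + k4).
s=0.000000, p=-1.980000:
  k1 = f(0.000000, -1.980000) = 0.356400
  k2 = f(0.230000, -1.898028) = 0.341645
  k3 = f(0.230000, -1.901422) = 0.342256
  k4 = f(0.460000, -1.822562) = 0.328061
  p ← -1.980000 + (0.46/6)·(k1 + 2k2 + 2k3 + k4) = -1.822660
p(0.46) ≈ -1.8227

-1.8227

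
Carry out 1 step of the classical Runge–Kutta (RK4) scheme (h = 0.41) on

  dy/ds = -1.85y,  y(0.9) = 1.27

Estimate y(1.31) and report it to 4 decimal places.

0.5972

RK4: k1 = f(s_n, y_n); k2 = f(s_n + h/2, y_n + (h/2)·k1); k3 = f(s_n + h/2, y_n + (h/2)·k2); k4 = f(s_n + h, y_n + h·k3); y_{n+1} = y_n + (h/6)·(k1 + 2k2 + 2k3 + k4).
s=0.900000, y=1.270000:
  k1 = f(0.900000, 1.270000) = -2.349500
  k2 = f(1.105000, 0.788353) = -1.458452
  k3 = f(1.105000, 0.971017) = -1.796382
  k4 = f(1.310000, 0.533483) = -0.986944
  y ← 1.270000 + (0.41/6)·(k1 + 2k2 + 2k3 + k4) = 0.597182
y(1.31) ≈ 0.5972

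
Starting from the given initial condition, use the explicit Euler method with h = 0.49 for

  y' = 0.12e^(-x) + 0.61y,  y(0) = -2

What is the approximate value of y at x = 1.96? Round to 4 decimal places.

-5.4611

Euler: y_{n+1} = y_n + h·f(x_n, y_n).
x=0.000000, y=-2.000000: f=-1.100000 → y ← -2.000000 + 0.49·(-1.100000) = -2.539000
x=0.490000, y=-2.539000: f=-1.475275 → y ← -2.539000 + 0.49·(-1.475275) = -3.261885
x=0.980000, y=-3.261885: f=-1.944712 → y ← -3.261885 + 0.49·(-1.944712) = -4.214794
x=1.470000, y=-4.214794: f=-2.543433 → y ← -4.214794 + 0.49·(-2.543433) = -5.461076
y(1.96) ≈ -5.4611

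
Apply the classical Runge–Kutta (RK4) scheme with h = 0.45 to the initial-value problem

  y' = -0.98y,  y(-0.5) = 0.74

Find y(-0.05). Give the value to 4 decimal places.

0.4762

RK4: k1 = f(x_n, y_n); k2 = f(x_n + h/2, y_n + (h/2)·k1); k3 = f(x_n + h/2, y_n + (h/2)·k2); k4 = f(x_n + h, y_n + h·k3); y_{n+1} = y_n + (h/6)·(k1 + 2k2 + 2k3 + k4).
x=-0.500000, y=0.740000:
  k1 = f(-0.500000, 0.740000) = -0.725200
  k2 = f(-0.275000, 0.576830) = -0.565293
  k3 = f(-0.275000, 0.612809) = -0.600553
  k4 = f(-0.050000, 0.469751) = -0.460356
  y ← 0.740000 + (0.45/6)·(k1 + 2k2 + 2k3 + k4) = 0.476206
y(-0.05) ≈ 0.4762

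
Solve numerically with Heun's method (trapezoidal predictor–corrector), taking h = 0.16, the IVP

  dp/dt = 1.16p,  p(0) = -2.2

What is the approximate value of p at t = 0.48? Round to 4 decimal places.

Heun: k1 = f(t_n, p_n); k2 = f(t_n + h, p_n + h·k1); p_{n+1} = p_n + (h/2)·(k1 + k2).
t=0.000000, p=-2.200000:
  k1 = f(0.000000, -2.200000) = -2.552000
  k2 = f(0.160000, -2.608320) = -3.025651
  p ← -2.200000 + (0.16/2)·(-2.552000 + (-3.025651)) = -2.646212
t=0.160000, p=-2.646212:
  k1 = f(0.160000, -2.646212) = -3.069606
  k2 = f(0.320000, -3.137349) = -3.639325
  p ← -2.646212 + (0.16/2)·(-3.069606 + (-3.639325)) = -3.182927
t=0.320000, p=-3.182927:
  k1 = f(0.320000, -3.182927) = -3.692195
  k2 = f(0.480000, -3.773678) = -4.377466
  p ← -3.182927 + (0.16/2)·(-3.692195 + (-4.377466)) = -3.828499
p(0.48) ≈ -3.8285

-3.8285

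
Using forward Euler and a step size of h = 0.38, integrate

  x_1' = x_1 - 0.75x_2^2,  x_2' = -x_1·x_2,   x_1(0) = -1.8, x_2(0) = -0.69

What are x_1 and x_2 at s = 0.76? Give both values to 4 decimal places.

-4.0000, -2.3187

Euler on (x_1,x_2): x_1_{n+1} = x_1_n + h·x_1', x_2_{n+1} = x_2_n + h·x_2'.
0.000000: (-1.800000, -0.690000); f=(-2.157075, -1.242000) → (-2.619689, -1.161960)
0.380000: (-2.619689, -1.161960); f=(-3.632302, -3.043973) → (-3.999963, -2.318670)
(x_1(0.76), x_2(0.76)) ≈ (-4.0000, -2.3187)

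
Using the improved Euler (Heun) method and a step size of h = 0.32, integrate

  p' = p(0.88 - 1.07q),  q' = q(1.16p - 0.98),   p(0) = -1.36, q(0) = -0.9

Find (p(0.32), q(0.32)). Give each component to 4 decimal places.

-2.1259, -0.4405

Heun on (p,q): k1 = f(t_n, state_n); k2 = f(t_n + h, state_n + h·k1); state_{n+1} = state_n + (h/2)·(k1 + k2).
0.000000: (-1.360000, -0.900000)
  k1 = (-2.506480, 2.301840)
  predictor → (-2.162074, -0.163411)
  k2 = (-2.280663, 0.569979)
  → (-2.125943, -0.440509)
(p(0.32), q(0.32)) ≈ (-2.1259, -0.4405)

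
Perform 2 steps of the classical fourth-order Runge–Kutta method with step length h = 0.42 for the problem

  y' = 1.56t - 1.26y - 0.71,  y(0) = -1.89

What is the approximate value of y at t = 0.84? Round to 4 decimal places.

RK4: k1 = f(t_n, y_n); k2 = f(t_n + h/2, y_n + (h/2)·k1); k3 = f(t_n + h/2, y_n + (h/2)·k2); k4 = f(t_n + h, y_n + h·k3); y_{n+1} = y_n + (h/6)·(k1 + 2k2 + 2k3 + k4).
t=0.000000, y=-1.890000:
  k1 = f(0.000000, -1.890000) = 1.671400
  k2 = f(0.210000, -1.539006) = 1.556748
  k3 = f(0.210000, -1.563083) = 1.587085
  k4 = f(0.420000, -1.223424) = 1.486715
  y ← -1.890000 + (0.42/6)·(k1 + 2k2 + 2k3 + k4) = -1.228795
t=0.420000, y=-1.228795:
  k1 = f(0.420000, -1.228795) = 1.493482
  k2 = f(0.630000, -0.915164) = 1.425907
  k3 = f(0.630000, -0.929355) = 1.443787
  k4 = f(0.840000, -0.622405) = 1.384630
  y ← -1.228795 + (0.42/6)·(k1 + 2k2 + 2k3 + k4) = -0.625570
y(0.84) ≈ -0.6256

-0.6256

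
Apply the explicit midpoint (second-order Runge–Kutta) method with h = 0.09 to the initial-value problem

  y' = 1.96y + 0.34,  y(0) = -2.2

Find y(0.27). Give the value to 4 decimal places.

-3.6054

Midpoint: k1 = f(x_n, y_n); k2 = f(x_n + h/2, y_n + (h/2)·k1); y_{n+1} = y_n + h·k2.
x=0.000000, y=-2.200000:
  k1 = f(0.000000, -2.200000) = -3.972000
  k2 = f(0.045000, -2.378740) = -4.322330
  y ← -2.200000 + 0.09·(-4.322330) = -2.589010
x=0.090000, y=-2.589010:
  k1 = f(0.090000, -2.589010) = -4.734459
  k2 = f(0.135000, -2.802060) = -5.152038
  y ← -2.589010 + 0.09·(-5.152038) = -3.052693
x=0.180000, y=-3.052693:
  k1 = f(0.180000, -3.052693) = -5.643279
  k2 = f(0.225000, -3.306641) = -6.141016
  y ← -3.052693 + 0.09·(-6.141016) = -3.605385
y(0.27) ≈ -3.6054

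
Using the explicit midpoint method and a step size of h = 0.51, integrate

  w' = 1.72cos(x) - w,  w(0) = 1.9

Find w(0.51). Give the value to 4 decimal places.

1.8032

Midpoint: k1 = f(x_n, w_n); k2 = f(x_n + h/2, w_n + (h/2)·k1); w_{n+1} = w_n + h·k2.
x=0.000000, w=1.900000:
  k1 = f(0.000000, 1.900000) = -0.180000
  k2 = f(0.255000, 1.854100) = -0.189719
  w ← 1.900000 + 0.51·(-0.189719) = 1.803243
w(0.51) ≈ 1.8032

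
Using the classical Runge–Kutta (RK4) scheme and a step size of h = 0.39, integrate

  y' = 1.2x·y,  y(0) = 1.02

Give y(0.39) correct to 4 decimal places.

1.1175

RK4: k1 = f(x_n, y_n); k2 = f(x_n + h/2, y_n + (h/2)·k1); k3 = f(x_n + h/2, y_n + (h/2)·k2); k4 = f(x_n + h, y_n + h·k3); y_{n+1} = y_n + (h/6)·(k1 + 2k2 + 2k3 + k4).
x=0.000000, y=1.020000:
  k1 = f(0.000000, 1.020000) = 0.000000
  k2 = f(0.195000, 1.020000) = 0.238680
  k3 = f(0.195000, 1.066543) = 0.249571
  k4 = f(0.390000, 1.117333) = 0.522912
  y ← 1.020000 + (0.39/6)·(k1 + 2k2 + 2k3 + k4) = 1.117462
y(0.39) ≈ 1.1175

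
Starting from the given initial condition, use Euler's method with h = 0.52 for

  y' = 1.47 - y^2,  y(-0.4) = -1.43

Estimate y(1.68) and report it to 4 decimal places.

-17.5723

Euler: y_{n+1} = y_n + h·f(x_n, y_n).
x=-0.400000, y=-1.430000: f=-0.574900 → y ← -1.430000 + 0.52·(-0.574900) = -1.728948
x=0.120000, y=-1.728948: f=-1.519261 → y ← -1.728948 + 0.52·(-1.519261) = -2.518964
x=0.640000, y=-2.518964: f=-4.875179 → y ← -2.518964 + 0.52·(-4.875179) = -5.054057
x=1.160000, y=-5.054057: f=-24.073490 → y ← -5.054057 + 0.52·(-24.073490) = -17.572271
y(1.68) ≈ -17.5723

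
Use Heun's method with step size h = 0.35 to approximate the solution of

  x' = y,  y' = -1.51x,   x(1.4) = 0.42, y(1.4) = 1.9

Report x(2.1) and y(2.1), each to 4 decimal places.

1.4752, 0.8105

Heun on (x,y): k1 = f(t_n, state_n); k2 = f(t_n + h, state_n + h·k1); state_{n+1} = state_n + (h/2)·(k1 + k2).
1.400000: (0.420000, 1.900000)
  k1 = (1.900000, -0.634200)
  predictor → (1.085000, 1.678030)
  k2 = (1.678030, -1.638350)
  → (1.046155, 1.502304)
1.750000: (1.046155, 1.502304)
  k1 = (1.502304, -1.579694)
  predictor → (1.571962, 0.949411)
  k2 = (0.949411, -2.373662)
  → (1.475205, 0.810466)
(x(2.1), y(2.1)) ≈ (1.4752, 0.8105)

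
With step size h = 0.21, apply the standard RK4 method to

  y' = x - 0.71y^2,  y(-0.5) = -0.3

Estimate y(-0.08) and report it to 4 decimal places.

-0.4693

RK4: k1 = f(x_n, y_n); k2 = f(x_n + h/2, y_n + (h/2)·k1); k3 = f(x_n + h/2, y_n + (h/2)·k2); k4 = f(x_n + h, y_n + h·k3); y_{n+1} = y_n + (h/6)·(k1 + 2k2 + 2k3 + k4).
x=-0.500000, y=-0.300000:
  k1 = f(-0.500000, -0.300000) = -0.563900
  k2 = f(-0.395000, -0.359209) = -0.486612
  k3 = f(-0.395000, -0.351094) = -0.482520
  k4 = f(-0.290000, -0.401329) = -0.404356
  y ← -0.300000 + (0.21/6)·(k1 + 2k2 + 2k3 + k4) = -0.401728
x=-0.290000, y=-0.401728:
  k1 = f(-0.290000, -0.401728) = -0.404584
  k2 = f(-0.185000, -0.444210) = -0.325099
  k3 = f(-0.185000, -0.435864) = -0.319884
  k4 = f(-0.080000, -0.468904) = -0.236108
  y ← -0.401728 + (0.21/6)·(k1 + 2k2 + 2k3 + k4) = -0.469301
y(-0.08) ≈ -0.4693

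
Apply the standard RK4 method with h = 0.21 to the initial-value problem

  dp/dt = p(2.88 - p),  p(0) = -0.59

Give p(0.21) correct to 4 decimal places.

-1.2992

RK4: k1 = f(t_n, p_n); k2 = f(t_n + h/2, p_n + (h/2)·k1); k3 = f(t_n + h/2, p_n + (h/2)·k2); k4 = f(t_n + h, p_n + h·k3); p_{n+1} = p_n + (h/6)·(k1 + 2k2 + 2k3 + k4).
t=0.000000, p=-0.590000:
  k1 = f(0.000000, -0.590000) = -2.047300
  k2 = f(0.105000, -0.804966) = -2.966275
  k3 = f(0.105000, -0.901459) = -3.408829
  k4 = f(0.210000, -1.305854) = -5.466115
  p ← -0.590000 + (0.21/6)·(k1 + 2k2 + 2k3 + k4) = -1.299227
p(0.21) ≈ -1.2992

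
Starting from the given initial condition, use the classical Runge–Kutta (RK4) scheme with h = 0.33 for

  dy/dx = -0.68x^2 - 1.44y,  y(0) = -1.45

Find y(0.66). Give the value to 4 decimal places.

RK4: k1 = f(x_n, y_n); k2 = f(x_n + h/2, y_n + (h/2)·k1); k3 = f(x_n + h/2, y_n + (h/2)·k2); k4 = f(x_n + h, y_n + h·k3); y_{n+1} = y_n + (h/6)·(k1 + 2k2 + 2k3 + k4).
x=0.000000, y=-1.450000:
  k1 = f(0.000000, -1.450000) = 2.088000
  k2 = f(0.165000, -1.105480) = 1.573378
  k3 = f(0.165000, -1.190393) = 1.695652
  k4 = f(0.330000, -0.890435) = 1.208174
  y ← -1.450000 + (0.33/6)·(k1 + 2k2 + 2k3 + k4) = -0.909117
x=0.330000, y=-0.909117:
  k1 = f(0.330000, -0.909117) = 1.235077
  k2 = f(0.495000, -0.705329) = 0.849057
  k3 = f(0.495000, -0.769023) = 0.940776
  k4 = f(0.660000, -0.598661) = 0.565864
  y ← -0.909117 + (0.33/6)·(k1 + 2k2 + 2k3 + k4) = -0.613184
y(0.66) ≈ -0.6132

-0.6132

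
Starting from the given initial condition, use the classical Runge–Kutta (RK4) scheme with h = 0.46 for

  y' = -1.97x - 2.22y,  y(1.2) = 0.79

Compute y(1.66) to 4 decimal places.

-0.5378

RK4: k1 = f(x_n, y_n); k2 = f(x_n + h/2, y_n + (h/2)·k1); k3 = f(x_n + h/2, y_n + (h/2)·k2); k4 = f(x_n + h, y_n + h·k3); y_{n+1} = y_n + (h/6)·(k1 + 2k2 + 2k3 + k4).
x=1.200000, y=0.790000:
  k1 = f(1.200000, 0.790000) = -4.117800
  k2 = f(1.430000, -0.157094) = -2.468351
  k3 = f(1.430000, 0.222279) = -3.310560
  k4 = f(1.660000, -0.732858) = -1.643256
  y ← 0.790000 + (0.46/6)·(k1 + 2k2 + 2k3 + k4) = -0.537781
y(1.66) ≈ -0.5378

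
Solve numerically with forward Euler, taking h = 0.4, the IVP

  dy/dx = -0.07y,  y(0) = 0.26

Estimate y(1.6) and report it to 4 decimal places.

Euler: y_{n+1} = y_n + h·f(x_n, y_n).
x=0.000000, y=0.260000: f=-0.018200 → y ← 0.260000 + 0.4·(-0.018200) = 0.252720
x=0.400000, y=0.252720: f=-0.017690 → y ← 0.252720 + 0.4·(-0.017690) = 0.245644
x=0.800000, y=0.245644: f=-0.017195 → y ← 0.245644 + 0.4·(-0.017195) = 0.238766
x=1.200000, y=0.238766: f=-0.016714 → y ← 0.238766 + 0.4·(-0.016714) = 0.232080
y(1.6) ≈ 0.2321

0.2321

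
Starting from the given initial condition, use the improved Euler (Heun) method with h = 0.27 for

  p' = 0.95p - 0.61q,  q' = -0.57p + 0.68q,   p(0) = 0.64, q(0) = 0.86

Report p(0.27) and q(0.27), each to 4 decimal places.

0.6605, 0.9231

Heun on (p,q): k1 = f(t_n, state_n); k2 = f(t_n + h, state_n + h·k1); state_{n+1} = state_n + (h/2)·(k1 + k2).
0.000000: (0.640000, 0.860000)
  k1 = (0.083400, 0.220000)
  predictor → (0.662518, 0.919400)
  k2 = (0.068558, 0.247557)
  → (0.660514, 0.923120)
(p(0.27), q(0.27)) ≈ (0.6605, 0.9231)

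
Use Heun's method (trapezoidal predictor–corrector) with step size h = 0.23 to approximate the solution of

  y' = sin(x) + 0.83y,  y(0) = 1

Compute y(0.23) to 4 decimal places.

Heun: k1 = f(x_n, y_n); k2 = f(x_n + h, y_n + h·k1); y_{n+1} = y_n + (h/2)·(k1 + k2).
x=0.000000, y=1.000000:
  k1 = f(0.000000, 1.000000) = 0.830000
  k2 = f(0.230000, 1.190900) = 1.216425
  y ← 1.000000 + (0.23/2)·(0.830000 + 1.216425) = 1.235339
y(0.23) ≈ 1.2353

1.2353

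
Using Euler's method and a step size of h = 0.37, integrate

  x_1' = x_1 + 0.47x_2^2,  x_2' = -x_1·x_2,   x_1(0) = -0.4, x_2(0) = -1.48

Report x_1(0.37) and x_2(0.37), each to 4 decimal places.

Euler on (x_1,x_2): x_1_{n+1} = x_1_n + h·x_1', x_2_{n+1} = x_2_n + h·x_2'.
0.000000: (-0.400000, -1.480000); f=(0.629488, -0.592000) → (-0.167089, -1.699040)
(x_1(0.37), x_2(0.37)) ≈ (-0.1671, -1.6990)

-0.1671, -1.6990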